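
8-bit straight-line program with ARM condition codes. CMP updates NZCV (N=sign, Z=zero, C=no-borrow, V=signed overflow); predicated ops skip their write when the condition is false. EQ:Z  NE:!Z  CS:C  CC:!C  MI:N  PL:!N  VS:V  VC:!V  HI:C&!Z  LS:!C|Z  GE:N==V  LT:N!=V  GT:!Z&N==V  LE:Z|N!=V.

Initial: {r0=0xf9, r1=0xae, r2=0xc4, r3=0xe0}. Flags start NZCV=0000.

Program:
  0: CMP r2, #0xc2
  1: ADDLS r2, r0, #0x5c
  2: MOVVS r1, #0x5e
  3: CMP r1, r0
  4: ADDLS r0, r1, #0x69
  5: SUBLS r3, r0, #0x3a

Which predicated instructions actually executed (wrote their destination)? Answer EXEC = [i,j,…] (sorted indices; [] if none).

0: ✓ CMP  NZCV=0010
1: · ADDLS
2: · MOVVS
3: ✓ CMP  NZCV=1000
4: ✓ ADDLS  r0←0x17
5: ✓ SUBLS  r3←0xdd

EXEC = [4,5]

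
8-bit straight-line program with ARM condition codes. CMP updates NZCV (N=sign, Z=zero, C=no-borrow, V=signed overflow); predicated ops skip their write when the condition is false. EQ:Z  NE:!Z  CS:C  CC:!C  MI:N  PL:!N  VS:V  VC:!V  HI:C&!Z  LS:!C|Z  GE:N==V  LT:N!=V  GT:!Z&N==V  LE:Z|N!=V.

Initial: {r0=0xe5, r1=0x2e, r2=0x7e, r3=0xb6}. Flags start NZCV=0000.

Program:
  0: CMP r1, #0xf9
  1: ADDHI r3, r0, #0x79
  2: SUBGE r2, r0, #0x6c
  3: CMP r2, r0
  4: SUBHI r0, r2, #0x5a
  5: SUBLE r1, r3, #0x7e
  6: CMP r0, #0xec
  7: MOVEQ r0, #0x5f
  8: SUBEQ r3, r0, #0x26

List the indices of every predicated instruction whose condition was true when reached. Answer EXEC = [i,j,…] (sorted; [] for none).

EXEC = [2]

[0] flags=0000 → (cmp)
[1] flags=0000 HI?F → skip
[2] flags=0000 GE?T → r2=0x79
[3] flags=1001 → (cmp)
[4] flags=1001 HI?F → skip
[5] flags=1001 LE?F → skip
[6] flags=1000 → (cmp)
[7] flags=1000 EQ?F → skip
[8] flags=1000 EQ?F → skip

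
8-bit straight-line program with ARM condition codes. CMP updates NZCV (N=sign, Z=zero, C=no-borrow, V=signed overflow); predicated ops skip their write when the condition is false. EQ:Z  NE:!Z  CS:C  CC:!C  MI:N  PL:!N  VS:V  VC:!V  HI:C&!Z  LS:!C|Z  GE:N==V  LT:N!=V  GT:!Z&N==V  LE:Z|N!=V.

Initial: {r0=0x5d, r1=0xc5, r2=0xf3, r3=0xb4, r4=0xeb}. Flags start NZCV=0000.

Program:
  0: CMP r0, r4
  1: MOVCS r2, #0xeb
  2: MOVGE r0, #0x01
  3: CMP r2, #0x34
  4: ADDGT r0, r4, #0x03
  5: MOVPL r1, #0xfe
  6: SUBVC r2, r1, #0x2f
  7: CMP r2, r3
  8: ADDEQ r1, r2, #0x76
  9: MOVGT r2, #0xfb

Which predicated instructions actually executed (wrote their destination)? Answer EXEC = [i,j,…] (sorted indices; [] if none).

[0] flags=0000 → (cmp)
[1] flags=0000 CS?F → skip
[2] flags=0000 GE?T → r0=0x01
[3] flags=1010 → (cmp)
[4] flags=1010 GT?F → skip
[5] flags=1010 PL?F → skip
[6] flags=1010 VC?T → r2=0x96
[7] flags=1000 → (cmp)
[8] flags=1000 EQ?F → skip
[9] flags=1000 GT?F → skip

EXEC = [2,6]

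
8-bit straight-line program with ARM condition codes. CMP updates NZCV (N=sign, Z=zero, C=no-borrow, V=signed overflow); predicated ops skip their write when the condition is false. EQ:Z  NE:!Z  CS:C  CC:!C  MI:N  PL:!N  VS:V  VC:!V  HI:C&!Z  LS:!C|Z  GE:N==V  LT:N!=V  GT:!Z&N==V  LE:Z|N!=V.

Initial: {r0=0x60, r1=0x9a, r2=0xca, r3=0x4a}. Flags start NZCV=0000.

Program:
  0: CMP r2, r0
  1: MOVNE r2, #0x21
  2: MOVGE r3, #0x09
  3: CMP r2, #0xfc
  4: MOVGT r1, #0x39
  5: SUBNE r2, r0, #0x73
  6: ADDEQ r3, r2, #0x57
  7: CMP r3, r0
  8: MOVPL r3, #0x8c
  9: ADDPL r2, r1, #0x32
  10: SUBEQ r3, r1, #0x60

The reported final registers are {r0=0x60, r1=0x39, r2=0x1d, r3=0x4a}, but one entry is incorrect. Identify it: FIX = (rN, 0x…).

[0] flags=0011 → (cmp)
[1] flags=0011 NE?T → r2=0x21
[2] flags=0011 GE?F → skip
[3] flags=0000 → (cmp)
[4] flags=0000 GT?T → r1=0x39
[5] flags=0000 NE?T → r2=0xed
[6] flags=0000 EQ?F → skip
[7] flags=1000 → (cmp)
[8] flags=1000 PL?F → skip
[9] flags=1000 PL?F → skip
[10] flags=1000 EQ?F → skip

FIX = (r2, 0xed)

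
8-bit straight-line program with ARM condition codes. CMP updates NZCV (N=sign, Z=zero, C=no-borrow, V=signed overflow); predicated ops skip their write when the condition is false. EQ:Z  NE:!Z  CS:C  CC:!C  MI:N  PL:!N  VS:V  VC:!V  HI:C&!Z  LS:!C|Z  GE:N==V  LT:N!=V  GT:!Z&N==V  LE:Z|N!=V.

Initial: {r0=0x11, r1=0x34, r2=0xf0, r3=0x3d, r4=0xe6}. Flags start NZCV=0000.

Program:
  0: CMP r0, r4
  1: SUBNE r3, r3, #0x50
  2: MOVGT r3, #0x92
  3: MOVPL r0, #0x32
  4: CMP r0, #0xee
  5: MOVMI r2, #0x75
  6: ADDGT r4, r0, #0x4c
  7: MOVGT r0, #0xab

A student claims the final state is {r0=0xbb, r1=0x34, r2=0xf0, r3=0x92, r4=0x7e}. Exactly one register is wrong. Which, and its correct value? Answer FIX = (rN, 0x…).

FIX = (r0, 0xab)

0: ✓ CMP  NZCV=0000
1: ✓ SUBNE  r3←0xed
2: ✓ MOVGT  r3←0x92
3: ✓ MOVPL  r0←0x32
4: ✓ CMP  NZCV=0000
5: · MOVMI
6: ✓ ADDGT  r4←0x7e
7: ✓ MOVGT  r0←0xab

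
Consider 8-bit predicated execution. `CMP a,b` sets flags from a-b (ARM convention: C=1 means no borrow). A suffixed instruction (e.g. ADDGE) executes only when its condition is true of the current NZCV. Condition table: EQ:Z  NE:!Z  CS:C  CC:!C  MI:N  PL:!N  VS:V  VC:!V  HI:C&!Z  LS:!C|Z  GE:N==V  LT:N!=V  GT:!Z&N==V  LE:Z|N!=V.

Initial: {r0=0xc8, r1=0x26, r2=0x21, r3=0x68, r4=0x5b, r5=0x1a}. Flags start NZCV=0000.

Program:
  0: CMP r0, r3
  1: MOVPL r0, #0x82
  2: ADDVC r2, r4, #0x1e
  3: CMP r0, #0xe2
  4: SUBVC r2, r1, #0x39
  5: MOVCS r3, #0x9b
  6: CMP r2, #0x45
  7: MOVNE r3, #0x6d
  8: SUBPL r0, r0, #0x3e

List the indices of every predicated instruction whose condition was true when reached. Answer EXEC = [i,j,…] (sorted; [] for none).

EXEC = [1,4,7]

[0] flags=0011 → (cmp)
[1] flags=0011 PL?T → r0=0x82
[2] flags=0011 VC?F → skip
[3] flags=1000 → (cmp)
[4] flags=1000 VC?T → r2=0xed
[5] flags=1000 CS?F → skip
[6] flags=1010 → (cmp)
[7] flags=1010 NE?T → r3=0x6d
[8] flags=1010 PL?F → skip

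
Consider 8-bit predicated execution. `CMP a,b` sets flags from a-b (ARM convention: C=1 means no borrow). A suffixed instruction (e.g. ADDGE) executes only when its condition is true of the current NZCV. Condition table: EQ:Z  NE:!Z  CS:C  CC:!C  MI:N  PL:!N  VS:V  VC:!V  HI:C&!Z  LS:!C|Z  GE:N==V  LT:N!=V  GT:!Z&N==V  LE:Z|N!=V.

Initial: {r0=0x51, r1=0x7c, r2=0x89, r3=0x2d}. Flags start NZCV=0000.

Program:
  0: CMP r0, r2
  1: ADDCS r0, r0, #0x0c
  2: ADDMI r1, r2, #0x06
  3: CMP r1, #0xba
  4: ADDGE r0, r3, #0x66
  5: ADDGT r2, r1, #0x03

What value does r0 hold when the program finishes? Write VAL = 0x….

0: ✓ CMP  NZCV=1001
1: · ADDCS
2: ✓ ADDMI  r1←0x8f
3: ✓ CMP  NZCV=1000
4: · ADDGE
5: · ADDGT

VAL = 0x51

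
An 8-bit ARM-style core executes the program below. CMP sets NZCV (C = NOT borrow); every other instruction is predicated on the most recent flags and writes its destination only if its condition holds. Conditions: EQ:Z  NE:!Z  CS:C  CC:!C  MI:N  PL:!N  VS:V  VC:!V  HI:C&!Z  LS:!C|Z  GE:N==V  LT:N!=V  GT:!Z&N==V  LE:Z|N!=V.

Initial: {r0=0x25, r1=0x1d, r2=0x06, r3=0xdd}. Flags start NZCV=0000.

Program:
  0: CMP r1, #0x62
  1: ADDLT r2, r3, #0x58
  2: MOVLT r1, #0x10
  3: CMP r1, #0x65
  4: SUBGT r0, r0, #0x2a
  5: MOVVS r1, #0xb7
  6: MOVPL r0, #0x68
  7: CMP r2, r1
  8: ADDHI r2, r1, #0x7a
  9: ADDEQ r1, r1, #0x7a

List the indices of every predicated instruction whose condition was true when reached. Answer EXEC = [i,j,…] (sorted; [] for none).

0: ✓ CMP  NZCV=1000
1: ✓ ADDLT  r2←0x35
2: ✓ MOVLT  r1←0x10
3: ✓ CMP  NZCV=1000
4: · SUBGT
5: · MOVVS
6: · MOVPL
7: ✓ CMP  NZCV=0010
8: ✓ ADDHI  r2←0x8a
9: · ADDEQ

EXEC = [1,2,8]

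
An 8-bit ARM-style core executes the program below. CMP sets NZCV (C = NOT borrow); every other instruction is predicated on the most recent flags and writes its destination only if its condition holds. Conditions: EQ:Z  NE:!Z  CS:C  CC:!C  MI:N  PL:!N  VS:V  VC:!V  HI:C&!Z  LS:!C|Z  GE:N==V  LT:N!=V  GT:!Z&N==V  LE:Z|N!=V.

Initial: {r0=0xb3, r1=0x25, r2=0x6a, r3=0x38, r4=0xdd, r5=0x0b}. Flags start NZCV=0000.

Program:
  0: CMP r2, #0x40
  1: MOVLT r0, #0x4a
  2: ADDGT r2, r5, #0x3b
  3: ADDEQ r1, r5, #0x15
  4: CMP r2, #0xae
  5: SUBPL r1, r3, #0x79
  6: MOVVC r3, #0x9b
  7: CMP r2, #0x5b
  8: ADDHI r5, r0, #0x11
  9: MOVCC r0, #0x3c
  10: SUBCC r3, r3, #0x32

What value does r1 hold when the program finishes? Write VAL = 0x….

VAL = 0x25

[0] flags=0010 → (cmp)
[1] flags=0010 LT?F → skip
[2] flags=0010 GT?T → r2=0x46
[3] flags=0010 EQ?F → skip
[4] flags=1001 → (cmp)
[5] flags=1001 PL?F → skip
[6] flags=1001 VC?F → skip
[7] flags=1000 → (cmp)
[8] flags=1000 HI?F → skip
[9] flags=1000 CC?T → r0=0x3c
[10] flags=1000 CC?T → r3=0x06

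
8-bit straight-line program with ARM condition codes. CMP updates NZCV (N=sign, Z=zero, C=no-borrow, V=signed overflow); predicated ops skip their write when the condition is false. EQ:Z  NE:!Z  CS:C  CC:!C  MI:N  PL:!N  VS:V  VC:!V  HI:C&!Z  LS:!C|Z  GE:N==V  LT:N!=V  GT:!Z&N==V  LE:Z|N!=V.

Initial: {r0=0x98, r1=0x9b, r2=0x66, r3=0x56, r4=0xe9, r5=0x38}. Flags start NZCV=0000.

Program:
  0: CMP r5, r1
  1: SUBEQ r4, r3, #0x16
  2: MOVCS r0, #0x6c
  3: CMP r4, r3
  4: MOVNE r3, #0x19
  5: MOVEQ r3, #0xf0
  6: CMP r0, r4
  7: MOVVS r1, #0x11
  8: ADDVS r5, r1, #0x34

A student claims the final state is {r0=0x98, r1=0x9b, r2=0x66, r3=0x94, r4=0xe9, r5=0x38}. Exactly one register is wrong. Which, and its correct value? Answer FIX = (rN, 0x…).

0: ✓ CMP  NZCV=1001
1: · SUBEQ
2: · MOVCS
3: ✓ CMP  NZCV=1010
4: ✓ MOVNE  r3←0x19
5: · MOVEQ
6: ✓ CMP  NZCV=1000
7: · MOVVS
8: · ADDVS

FIX = (r3, 0x19)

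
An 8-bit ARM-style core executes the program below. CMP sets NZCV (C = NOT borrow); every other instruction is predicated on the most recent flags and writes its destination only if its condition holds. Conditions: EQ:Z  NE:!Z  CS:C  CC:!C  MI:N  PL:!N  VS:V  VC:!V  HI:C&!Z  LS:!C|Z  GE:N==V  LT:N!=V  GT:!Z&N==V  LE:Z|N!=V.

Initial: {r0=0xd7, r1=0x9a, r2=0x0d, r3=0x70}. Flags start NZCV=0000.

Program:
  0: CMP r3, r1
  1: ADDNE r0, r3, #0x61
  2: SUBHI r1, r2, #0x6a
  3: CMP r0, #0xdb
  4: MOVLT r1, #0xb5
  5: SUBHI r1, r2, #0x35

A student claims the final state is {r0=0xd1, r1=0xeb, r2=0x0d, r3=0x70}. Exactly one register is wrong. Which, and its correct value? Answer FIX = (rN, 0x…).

[0] flags=1001 → (cmp)
[1] flags=1001 NE?T → r0=0xd1
[2] flags=1001 HI?F → skip
[3] flags=1000 → (cmp)
[4] flags=1000 LT?T → r1=0xb5
[5] flags=1000 HI?F → skip

FIX = (r1, 0xb5)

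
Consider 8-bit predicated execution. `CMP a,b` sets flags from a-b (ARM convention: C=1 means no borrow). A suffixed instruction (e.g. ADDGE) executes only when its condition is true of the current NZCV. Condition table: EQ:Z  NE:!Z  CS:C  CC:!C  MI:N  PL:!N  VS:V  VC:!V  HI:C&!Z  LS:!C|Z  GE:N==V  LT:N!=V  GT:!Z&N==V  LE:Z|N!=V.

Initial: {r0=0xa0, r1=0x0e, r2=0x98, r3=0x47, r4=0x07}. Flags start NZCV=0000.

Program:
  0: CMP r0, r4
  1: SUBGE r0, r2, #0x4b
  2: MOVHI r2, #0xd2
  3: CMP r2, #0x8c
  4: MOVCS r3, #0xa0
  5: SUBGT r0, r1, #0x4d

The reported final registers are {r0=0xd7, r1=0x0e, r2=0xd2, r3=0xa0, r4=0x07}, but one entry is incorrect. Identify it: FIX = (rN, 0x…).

0: ✓ CMP  NZCV=1010
1: · SUBGE
2: ✓ MOVHI  r2←0xd2
3: ✓ CMP  NZCV=0010
4: ✓ MOVCS  r3←0xa0
5: ✓ SUBGT  r0←0xc1

FIX = (r0, 0xc1)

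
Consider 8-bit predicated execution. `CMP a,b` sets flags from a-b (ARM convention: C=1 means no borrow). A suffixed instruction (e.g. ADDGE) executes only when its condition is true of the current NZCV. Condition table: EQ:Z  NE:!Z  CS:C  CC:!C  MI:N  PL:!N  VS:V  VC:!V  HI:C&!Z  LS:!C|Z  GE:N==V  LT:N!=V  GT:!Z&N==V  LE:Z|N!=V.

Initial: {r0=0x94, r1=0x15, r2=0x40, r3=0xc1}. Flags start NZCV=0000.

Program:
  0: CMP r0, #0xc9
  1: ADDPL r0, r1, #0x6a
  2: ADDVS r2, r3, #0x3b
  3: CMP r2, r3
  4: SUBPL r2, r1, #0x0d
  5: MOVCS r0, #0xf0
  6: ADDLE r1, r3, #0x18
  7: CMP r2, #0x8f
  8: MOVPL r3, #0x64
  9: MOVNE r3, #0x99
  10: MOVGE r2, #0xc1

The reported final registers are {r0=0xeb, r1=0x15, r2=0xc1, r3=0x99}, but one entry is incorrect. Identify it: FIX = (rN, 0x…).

0: ✓ CMP  NZCV=1000
1: · ADDPL
2: · ADDVS
3: ✓ CMP  NZCV=0000
4: ✓ SUBPL  r2←0x08
5: · MOVCS
6: · ADDLE
7: ✓ CMP  NZCV=0000
8: ✓ MOVPL  r3←0x64
9: ✓ MOVNE  r3←0x99
10: ✓ MOVGE  r2←0xc1

FIX = (r0, 0x94)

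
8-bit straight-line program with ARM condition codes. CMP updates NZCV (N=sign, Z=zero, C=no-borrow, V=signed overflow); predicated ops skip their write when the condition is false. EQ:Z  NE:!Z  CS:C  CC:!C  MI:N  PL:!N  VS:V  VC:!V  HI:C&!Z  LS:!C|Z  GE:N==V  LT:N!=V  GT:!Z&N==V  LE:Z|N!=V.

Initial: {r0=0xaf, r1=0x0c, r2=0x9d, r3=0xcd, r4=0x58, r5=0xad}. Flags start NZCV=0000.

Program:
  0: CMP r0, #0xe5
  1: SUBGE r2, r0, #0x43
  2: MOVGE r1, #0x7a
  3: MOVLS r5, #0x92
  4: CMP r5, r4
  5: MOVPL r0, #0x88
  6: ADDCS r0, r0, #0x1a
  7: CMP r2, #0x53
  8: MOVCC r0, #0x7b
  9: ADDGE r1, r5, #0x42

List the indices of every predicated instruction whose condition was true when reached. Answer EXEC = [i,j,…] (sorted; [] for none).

[0] flags=1000 → (cmp)
[1] flags=1000 GE?F → skip
[2] flags=1000 GE?F → skip
[3] flags=1000 LS?T → r5=0x92
[4] flags=0011 → (cmp)
[5] flags=0011 PL?T → r0=0x88
[6] flags=0011 CS?T → r0=0xa2
[7] flags=0011 → (cmp)
[8] flags=0011 CC?F → skip
[9] flags=0011 GE?F → skip

EXEC = [3,5,6]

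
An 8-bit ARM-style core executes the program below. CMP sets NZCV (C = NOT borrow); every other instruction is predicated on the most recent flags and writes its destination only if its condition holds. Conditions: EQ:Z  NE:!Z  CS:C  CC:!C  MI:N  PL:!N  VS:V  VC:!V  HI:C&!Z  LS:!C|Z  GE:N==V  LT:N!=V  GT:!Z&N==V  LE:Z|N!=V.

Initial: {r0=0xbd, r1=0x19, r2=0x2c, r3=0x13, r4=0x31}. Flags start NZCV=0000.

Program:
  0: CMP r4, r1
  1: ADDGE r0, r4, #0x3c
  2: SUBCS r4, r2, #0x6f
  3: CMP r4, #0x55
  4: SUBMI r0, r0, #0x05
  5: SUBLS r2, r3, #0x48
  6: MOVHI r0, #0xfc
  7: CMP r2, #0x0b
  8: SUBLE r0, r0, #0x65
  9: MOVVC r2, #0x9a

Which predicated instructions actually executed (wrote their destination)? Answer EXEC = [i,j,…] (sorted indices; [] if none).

0: ✓ CMP  NZCV=0010
1: ✓ ADDGE  r0←0x6d
2: ✓ SUBCS  r4←0xbd
3: ✓ CMP  NZCV=0011
4: · SUBMI
5: · SUBLS
6: ✓ MOVHI  r0←0xfc
7: ✓ CMP  NZCV=0010
8: · SUBLE
9: ✓ MOVVC  r2←0x9a

EXEC = [1,2,6,9]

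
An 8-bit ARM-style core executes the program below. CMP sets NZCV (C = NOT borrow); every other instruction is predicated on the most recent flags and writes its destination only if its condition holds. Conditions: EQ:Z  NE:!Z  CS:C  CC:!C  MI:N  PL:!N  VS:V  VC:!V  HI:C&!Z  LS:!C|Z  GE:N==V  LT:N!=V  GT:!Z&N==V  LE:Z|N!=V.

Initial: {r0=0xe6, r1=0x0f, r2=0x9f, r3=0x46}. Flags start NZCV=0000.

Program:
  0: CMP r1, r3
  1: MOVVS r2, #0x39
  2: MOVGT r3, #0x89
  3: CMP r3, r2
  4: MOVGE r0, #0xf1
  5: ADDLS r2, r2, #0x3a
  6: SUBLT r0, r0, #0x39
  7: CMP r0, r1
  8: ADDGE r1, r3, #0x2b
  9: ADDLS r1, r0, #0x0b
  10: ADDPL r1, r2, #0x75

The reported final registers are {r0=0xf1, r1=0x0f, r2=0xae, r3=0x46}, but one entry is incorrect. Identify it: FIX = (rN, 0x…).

[0] flags=1000 → (cmp)
[1] flags=1000 VS?F → skip
[2] flags=1000 GT?F → skip
[3] flags=1001 → (cmp)
[4] flags=1001 GE?T → r0=0xf1
[5] flags=1001 LS?T → r2=0xd9
[6] flags=1001 LT?F → skip
[7] flags=1010 → (cmp)
[8] flags=1010 GE?F → skip
[9] flags=1010 LS?F → skip
[10] flags=1010 PL?F → skip

FIX = (r2, 0xd9)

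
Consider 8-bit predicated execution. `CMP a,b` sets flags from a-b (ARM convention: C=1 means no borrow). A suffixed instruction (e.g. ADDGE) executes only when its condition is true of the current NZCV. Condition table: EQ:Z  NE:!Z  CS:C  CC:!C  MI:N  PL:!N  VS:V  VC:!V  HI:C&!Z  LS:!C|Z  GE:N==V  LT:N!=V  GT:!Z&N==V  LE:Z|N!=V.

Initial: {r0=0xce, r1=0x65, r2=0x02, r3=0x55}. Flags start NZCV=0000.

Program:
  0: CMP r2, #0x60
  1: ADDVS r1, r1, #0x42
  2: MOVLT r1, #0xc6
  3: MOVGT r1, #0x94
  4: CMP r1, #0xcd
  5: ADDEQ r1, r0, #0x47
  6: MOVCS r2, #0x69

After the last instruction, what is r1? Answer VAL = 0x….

[0] flags=1000 → (cmp)
[1] flags=1000 VS?F → skip
[2] flags=1000 LT?T → r1=0xc6
[3] flags=1000 GT?F → skip
[4] flags=1000 → (cmp)
[5] flags=1000 EQ?F → skip
[6] flags=1000 CS?F → skip

VAL = 0xc6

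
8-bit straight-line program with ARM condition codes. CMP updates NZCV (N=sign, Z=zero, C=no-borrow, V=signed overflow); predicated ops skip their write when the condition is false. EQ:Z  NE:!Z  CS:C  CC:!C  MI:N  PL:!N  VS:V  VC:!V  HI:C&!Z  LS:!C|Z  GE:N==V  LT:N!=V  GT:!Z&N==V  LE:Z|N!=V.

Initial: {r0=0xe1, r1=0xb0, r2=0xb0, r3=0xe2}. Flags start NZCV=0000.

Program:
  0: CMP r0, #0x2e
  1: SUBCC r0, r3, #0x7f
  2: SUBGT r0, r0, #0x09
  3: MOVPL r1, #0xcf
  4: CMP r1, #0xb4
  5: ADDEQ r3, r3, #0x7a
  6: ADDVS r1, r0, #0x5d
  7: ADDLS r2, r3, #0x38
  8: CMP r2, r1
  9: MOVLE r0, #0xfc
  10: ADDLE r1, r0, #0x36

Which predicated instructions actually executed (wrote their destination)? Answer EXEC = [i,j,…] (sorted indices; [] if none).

0: ✓ CMP  NZCV=1010
1: · SUBCC
2: · SUBGT
3: · MOVPL
4: ✓ CMP  NZCV=1000
5: · ADDEQ
6: · ADDVS
7: ✓ ADDLS  r2←0x1a
8: ✓ CMP  NZCV=0000
9: · MOVLE
10: · ADDLE

EXEC = [7]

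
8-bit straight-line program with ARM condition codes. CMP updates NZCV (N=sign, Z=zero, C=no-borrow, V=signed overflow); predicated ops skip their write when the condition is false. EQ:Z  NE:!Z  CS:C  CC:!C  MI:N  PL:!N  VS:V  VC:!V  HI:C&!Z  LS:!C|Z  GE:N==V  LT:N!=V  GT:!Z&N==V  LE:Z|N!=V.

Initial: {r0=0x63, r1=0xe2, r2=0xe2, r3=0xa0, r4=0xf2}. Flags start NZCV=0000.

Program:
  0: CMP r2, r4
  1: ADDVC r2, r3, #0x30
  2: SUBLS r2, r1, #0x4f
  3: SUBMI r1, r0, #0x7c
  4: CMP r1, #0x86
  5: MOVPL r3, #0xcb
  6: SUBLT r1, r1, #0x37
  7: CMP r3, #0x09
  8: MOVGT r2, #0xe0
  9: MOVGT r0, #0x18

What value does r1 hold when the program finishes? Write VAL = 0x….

[0] flags=1000 → (cmp)
[1] flags=1000 VC?T → r2=0xd0
[2] flags=1000 LS?T → r2=0x93
[3] flags=1000 MI?T → r1=0xe7
[4] flags=0010 → (cmp)
[5] flags=0010 PL?T → r3=0xcb
[6] flags=0010 LT?F → skip
[7] flags=1010 → (cmp)
[8] flags=1010 GT?F → skip
[9] flags=1010 GT?F → skip

VAL = 0xe7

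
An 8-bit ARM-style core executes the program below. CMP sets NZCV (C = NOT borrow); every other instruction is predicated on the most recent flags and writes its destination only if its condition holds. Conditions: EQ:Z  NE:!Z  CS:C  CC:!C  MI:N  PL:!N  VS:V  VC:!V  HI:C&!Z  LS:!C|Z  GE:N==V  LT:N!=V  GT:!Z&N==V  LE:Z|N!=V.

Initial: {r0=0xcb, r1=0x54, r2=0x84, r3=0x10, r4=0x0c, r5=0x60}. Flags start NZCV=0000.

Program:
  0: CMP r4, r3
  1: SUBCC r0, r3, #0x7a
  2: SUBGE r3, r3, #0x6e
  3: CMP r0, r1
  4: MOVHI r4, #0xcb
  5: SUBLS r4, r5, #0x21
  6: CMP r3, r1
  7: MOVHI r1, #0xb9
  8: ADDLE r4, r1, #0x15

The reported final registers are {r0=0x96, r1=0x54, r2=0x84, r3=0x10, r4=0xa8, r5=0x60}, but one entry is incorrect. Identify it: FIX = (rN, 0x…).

FIX = (r4, 0x69)

[0] flags=1000 → (cmp)
[1] flags=1000 CC?T → r0=0x96
[2] flags=1000 GE?F → skip
[3] flags=0011 → (cmp)
[4] flags=0011 HI?T → r4=0xcb
[5] flags=0011 LS?F → skip
[6] flags=1000 → (cmp)
[7] flags=1000 HI?F → skip
[8] flags=1000 LE?T → r4=0x69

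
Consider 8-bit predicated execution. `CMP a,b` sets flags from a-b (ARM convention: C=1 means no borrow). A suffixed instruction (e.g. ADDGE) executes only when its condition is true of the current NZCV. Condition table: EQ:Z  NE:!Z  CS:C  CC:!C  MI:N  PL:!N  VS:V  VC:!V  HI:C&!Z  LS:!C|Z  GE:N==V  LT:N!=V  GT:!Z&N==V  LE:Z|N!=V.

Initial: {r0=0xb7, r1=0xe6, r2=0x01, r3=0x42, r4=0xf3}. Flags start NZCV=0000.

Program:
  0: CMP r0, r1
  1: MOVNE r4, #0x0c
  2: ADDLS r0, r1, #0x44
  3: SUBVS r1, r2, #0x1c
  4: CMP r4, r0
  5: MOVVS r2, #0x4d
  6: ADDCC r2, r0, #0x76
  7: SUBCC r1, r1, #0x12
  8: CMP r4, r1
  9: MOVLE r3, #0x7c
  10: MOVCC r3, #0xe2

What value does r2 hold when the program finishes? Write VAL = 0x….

VAL = 0xa0

[0] flags=1000 → (cmp)
[1] flags=1000 NE?T → r4=0x0c
[2] flags=1000 LS?T → r0=0x2a
[3] flags=1000 VS?F → skip
[4] flags=1000 → (cmp)
[5] flags=1000 VS?F → skip
[6] flags=1000 CC?T → r2=0xa0
[7] flags=1000 CC?T → r1=0xd4
[8] flags=0000 → (cmp)
[9] flags=0000 LE?F → skip
[10] flags=0000 CC?T → r3=0xe2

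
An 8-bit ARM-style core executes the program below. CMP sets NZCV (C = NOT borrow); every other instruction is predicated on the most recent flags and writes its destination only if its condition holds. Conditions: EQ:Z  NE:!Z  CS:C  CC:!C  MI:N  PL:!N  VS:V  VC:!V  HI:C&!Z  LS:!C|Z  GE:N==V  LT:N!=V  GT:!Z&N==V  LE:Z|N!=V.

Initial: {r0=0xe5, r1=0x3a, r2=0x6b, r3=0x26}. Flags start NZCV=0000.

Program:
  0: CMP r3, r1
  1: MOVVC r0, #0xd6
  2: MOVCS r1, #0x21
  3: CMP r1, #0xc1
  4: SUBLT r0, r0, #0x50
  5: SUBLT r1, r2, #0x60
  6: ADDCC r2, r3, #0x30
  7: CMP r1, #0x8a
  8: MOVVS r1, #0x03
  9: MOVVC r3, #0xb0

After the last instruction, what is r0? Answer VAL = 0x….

[0] flags=1000 → (cmp)
[1] flags=1000 VC?T → r0=0xd6
[2] flags=1000 CS?F → skip
[3] flags=0000 → (cmp)
[4] flags=0000 LT?F → skip
[5] flags=0000 LT?F → skip
[6] flags=0000 CC?T → r2=0x56
[7] flags=1001 → (cmp)
[8] flags=1001 VS?T → r1=0x03
[9] flags=1001 VC?F → skip

VAL = 0xd6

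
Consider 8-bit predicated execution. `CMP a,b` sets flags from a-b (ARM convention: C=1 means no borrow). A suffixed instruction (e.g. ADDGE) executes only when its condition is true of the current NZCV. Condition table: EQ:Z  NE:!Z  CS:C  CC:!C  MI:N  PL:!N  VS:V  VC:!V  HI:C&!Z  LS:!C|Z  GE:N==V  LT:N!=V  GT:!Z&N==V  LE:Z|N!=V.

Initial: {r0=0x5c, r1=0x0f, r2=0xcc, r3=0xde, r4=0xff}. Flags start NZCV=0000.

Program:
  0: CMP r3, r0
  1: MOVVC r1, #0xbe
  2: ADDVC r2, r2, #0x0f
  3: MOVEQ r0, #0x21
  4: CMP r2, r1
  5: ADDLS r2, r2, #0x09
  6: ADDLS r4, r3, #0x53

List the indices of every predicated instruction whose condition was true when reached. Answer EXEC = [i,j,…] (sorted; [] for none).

EXEC = [1,2]

[0] flags=1010 → (cmp)
[1] flags=1010 VC?T → r1=0xbe
[2] flags=1010 VC?T → r2=0xdb
[3] flags=1010 EQ?F → skip
[4] flags=0010 → (cmp)
[5] flags=0010 LS?F → skip
[6] flags=0010 LS?F → skip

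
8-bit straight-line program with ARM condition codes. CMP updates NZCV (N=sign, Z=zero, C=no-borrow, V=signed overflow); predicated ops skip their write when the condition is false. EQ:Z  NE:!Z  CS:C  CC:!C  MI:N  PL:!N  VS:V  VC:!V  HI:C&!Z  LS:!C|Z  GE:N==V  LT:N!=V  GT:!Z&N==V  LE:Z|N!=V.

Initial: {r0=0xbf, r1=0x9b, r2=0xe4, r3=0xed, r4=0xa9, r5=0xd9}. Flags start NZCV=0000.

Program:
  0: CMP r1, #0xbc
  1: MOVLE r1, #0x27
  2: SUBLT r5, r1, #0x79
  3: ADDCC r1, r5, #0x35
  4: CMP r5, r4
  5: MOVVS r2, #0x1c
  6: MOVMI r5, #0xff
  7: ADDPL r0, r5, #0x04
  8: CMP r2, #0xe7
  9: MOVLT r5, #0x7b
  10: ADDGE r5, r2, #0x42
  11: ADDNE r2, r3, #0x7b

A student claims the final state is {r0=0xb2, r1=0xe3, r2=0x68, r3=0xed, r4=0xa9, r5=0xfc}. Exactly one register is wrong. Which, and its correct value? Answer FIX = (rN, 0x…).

FIX = (r5, 0x7b)

0: ✓ CMP  NZCV=1000
1: ✓ MOVLE  r1←0x27
2: ✓ SUBLT  r5←0xae
3: ✓ ADDCC  r1←0xe3
4: ✓ CMP  NZCV=0010
5: · MOVVS
6: · MOVMI
7: ✓ ADDPL  r0←0xb2
8: ✓ CMP  NZCV=1000
9: ✓ MOVLT  r5←0x7b
10: · ADDGE
11: ✓ ADDNE  r2←0x68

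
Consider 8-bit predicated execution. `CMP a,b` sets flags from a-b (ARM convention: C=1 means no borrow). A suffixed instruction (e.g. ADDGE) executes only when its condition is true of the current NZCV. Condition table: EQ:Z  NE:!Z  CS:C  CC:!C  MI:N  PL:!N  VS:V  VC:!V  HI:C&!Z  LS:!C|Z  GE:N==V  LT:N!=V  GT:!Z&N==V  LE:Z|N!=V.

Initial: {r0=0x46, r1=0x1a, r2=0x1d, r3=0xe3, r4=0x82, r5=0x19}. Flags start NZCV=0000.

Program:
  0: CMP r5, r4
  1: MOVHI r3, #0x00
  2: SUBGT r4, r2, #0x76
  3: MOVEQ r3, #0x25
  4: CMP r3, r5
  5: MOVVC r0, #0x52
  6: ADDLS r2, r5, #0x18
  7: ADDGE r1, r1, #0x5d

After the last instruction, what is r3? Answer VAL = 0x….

VAL = 0xe3

0: ✓ CMP  NZCV=1001
1: · MOVHI
2: ✓ SUBGT  r4←0xa7
3: · MOVEQ
4: ✓ CMP  NZCV=1010
5: ✓ MOVVC  r0←0x52
6: · ADDLS
7: · ADDGE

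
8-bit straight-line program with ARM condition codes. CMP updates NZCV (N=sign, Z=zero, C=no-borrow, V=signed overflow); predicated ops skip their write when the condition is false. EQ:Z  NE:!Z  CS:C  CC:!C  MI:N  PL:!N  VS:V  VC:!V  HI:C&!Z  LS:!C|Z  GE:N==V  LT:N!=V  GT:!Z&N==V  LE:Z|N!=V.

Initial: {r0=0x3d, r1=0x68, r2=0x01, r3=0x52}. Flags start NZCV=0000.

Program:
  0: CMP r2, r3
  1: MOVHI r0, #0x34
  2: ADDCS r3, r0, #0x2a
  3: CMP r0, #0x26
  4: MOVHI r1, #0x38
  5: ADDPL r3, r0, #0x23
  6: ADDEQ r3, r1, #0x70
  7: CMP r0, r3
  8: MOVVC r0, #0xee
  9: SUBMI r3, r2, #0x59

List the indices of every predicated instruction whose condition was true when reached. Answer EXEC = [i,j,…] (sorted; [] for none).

EXEC = [4,5,8,9]

0: ✓ CMP  NZCV=1000
1: · MOVHI
2: · ADDCS
3: ✓ CMP  NZCV=0010
4: ✓ MOVHI  r1←0x38
5: ✓ ADDPL  r3←0x60
6: · ADDEQ
7: ✓ CMP  NZCV=1000
8: ✓ MOVVC  r0←0xee
9: ✓ SUBMI  r3←0xa8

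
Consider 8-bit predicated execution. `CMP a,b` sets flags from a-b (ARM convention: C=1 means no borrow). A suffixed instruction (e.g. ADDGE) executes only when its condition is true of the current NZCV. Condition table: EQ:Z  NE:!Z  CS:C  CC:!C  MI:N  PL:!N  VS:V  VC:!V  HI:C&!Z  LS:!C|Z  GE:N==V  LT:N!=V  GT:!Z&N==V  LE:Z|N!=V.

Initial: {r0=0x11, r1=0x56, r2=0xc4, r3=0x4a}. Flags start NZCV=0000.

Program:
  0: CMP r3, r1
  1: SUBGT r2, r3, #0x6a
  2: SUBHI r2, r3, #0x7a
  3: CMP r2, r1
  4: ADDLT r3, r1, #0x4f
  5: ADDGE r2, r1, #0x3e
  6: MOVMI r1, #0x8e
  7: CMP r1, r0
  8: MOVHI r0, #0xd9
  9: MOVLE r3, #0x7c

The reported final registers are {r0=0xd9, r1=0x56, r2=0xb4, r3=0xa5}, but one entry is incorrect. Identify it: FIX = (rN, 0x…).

FIX = (r2, 0xc4)

[0] flags=1000 → (cmp)
[1] flags=1000 GT?F → skip
[2] flags=1000 HI?F → skip
[3] flags=0011 → (cmp)
[4] flags=0011 LT?T → r3=0xa5
[5] flags=0011 GE?F → skip
[6] flags=0011 MI?F → skip
[7] flags=0010 → (cmp)
[8] flags=0010 HI?T → r0=0xd9
[9] flags=0010 LE?F → skip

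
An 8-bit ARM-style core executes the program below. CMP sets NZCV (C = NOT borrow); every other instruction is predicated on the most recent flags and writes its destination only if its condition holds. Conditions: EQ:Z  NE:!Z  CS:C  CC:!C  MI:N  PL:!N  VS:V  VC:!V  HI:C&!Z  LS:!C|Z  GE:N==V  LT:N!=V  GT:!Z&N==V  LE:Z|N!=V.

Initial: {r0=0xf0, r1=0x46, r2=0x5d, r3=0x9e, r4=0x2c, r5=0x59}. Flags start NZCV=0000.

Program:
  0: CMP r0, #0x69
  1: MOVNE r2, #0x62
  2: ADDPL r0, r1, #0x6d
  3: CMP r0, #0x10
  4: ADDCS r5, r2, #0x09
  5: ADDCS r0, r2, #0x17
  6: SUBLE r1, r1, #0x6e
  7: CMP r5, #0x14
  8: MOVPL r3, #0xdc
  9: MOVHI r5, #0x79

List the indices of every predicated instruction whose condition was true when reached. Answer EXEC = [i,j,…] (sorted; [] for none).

EXEC = [1,4,5,6,8,9]

[0] flags=1010 → (cmp)
[1] flags=1010 NE?T → r2=0x62
[2] flags=1010 PL?F → skip
[3] flags=1010 → (cmp)
[4] flags=1010 CS?T → r5=0x6b
[5] flags=1010 CS?T → r0=0x79
[6] flags=1010 LE?T → r1=0xd8
[7] flags=0010 → (cmp)
[8] flags=0010 PL?T → r3=0xdc
[9] flags=0010 HI?T → r5=0x79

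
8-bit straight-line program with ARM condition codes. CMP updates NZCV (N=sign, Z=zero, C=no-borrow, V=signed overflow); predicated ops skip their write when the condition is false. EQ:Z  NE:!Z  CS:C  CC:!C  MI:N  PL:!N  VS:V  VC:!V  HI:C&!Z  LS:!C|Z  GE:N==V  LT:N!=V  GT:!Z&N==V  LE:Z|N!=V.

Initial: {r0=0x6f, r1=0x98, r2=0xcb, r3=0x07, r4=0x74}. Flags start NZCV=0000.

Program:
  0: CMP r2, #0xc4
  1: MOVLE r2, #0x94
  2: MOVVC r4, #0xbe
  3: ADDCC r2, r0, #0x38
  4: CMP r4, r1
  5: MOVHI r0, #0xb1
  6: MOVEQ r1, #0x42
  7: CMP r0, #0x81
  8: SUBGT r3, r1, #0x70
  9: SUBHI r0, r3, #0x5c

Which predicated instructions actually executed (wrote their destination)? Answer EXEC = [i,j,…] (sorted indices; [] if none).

0: ✓ CMP  NZCV=0010
1: · MOVLE
2: ✓ MOVVC  r4←0xbe
3: · ADDCC
4: ✓ CMP  NZCV=0010
5: ✓ MOVHI  r0←0xb1
6: · MOVEQ
7: ✓ CMP  NZCV=0010
8: ✓ SUBGT  r3←0x28
9: ✓ SUBHI  r0←0xcc

EXEC = [2,5,8,9]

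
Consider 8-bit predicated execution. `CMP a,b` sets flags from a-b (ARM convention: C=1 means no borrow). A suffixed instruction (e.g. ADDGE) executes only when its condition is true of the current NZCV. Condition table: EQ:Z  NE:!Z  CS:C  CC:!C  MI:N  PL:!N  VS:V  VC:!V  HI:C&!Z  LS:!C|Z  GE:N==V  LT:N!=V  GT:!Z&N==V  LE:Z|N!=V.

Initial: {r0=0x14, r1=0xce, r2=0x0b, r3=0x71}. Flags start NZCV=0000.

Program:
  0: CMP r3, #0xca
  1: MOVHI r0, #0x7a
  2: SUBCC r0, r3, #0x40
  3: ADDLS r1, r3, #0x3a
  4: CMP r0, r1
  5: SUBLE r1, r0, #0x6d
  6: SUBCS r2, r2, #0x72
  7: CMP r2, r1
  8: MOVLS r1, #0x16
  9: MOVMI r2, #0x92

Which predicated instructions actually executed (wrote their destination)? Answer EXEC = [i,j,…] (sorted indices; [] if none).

[0] flags=1001 → (cmp)
[1] flags=1001 HI?F → skip
[2] flags=1001 CC?T → r0=0x31
[3] flags=1001 LS?T → r1=0xab
[4] flags=1001 → (cmp)
[5] flags=1001 LE?F → skip
[6] flags=1001 CS?F → skip
[7] flags=0000 → (cmp)
[8] flags=0000 LS?T → r1=0x16
[9] flags=0000 MI?F → skip

EXEC = [2,3,8]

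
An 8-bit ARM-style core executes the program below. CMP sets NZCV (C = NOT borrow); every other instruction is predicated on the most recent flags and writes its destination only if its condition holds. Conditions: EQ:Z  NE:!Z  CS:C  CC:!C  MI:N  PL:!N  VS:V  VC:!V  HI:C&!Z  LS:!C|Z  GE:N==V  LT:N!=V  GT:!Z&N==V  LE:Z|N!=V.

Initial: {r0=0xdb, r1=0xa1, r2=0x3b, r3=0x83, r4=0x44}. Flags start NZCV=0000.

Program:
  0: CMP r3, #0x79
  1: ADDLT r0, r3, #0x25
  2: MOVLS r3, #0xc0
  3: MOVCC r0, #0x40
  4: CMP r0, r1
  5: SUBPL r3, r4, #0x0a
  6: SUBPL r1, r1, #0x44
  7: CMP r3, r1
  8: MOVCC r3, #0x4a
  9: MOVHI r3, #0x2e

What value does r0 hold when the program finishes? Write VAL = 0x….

[0] flags=0011 → (cmp)
[1] flags=0011 LT?T → r0=0xa8
[2] flags=0011 LS?F → skip
[3] flags=0011 CC?F → skip
[4] flags=0010 → (cmp)
[5] flags=0010 PL?T → r3=0x3a
[6] flags=0010 PL?T → r1=0x5d
[7] flags=1000 → (cmp)
[8] flags=1000 CC?T → r3=0x4a
[9] flags=1000 HI?F → skip

VAL = 0xa8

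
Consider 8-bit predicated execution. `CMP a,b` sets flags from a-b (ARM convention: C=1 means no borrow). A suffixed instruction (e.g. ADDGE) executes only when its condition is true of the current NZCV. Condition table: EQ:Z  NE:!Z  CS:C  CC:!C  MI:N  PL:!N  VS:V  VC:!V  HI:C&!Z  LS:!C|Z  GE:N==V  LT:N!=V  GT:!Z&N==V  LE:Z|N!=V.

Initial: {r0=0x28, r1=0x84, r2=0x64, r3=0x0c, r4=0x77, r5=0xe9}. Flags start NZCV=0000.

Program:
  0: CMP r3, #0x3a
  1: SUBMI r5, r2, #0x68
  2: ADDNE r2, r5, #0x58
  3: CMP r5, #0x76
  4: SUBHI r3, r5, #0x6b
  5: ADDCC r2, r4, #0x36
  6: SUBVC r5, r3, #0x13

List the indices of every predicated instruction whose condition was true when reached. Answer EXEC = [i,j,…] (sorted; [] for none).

0: ✓ CMP  NZCV=1000
1: ✓ SUBMI  r5←0xfc
2: ✓ ADDNE  r2←0x54
3: ✓ CMP  NZCV=1010
4: ✓ SUBHI  r3←0x91
5: · ADDCC
6: ✓ SUBVC  r5←0x7e

EXEC = [1,2,4,6]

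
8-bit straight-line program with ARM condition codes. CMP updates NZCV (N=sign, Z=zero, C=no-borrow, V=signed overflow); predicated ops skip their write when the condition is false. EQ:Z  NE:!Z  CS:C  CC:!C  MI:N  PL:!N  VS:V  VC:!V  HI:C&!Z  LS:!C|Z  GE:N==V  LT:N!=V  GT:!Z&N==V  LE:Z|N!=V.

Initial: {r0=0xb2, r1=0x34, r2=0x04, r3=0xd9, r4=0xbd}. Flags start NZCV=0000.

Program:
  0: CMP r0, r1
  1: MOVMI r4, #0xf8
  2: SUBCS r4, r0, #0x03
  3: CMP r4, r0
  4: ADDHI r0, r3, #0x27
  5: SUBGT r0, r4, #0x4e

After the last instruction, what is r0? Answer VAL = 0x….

VAL = 0xb2

0: ✓ CMP  NZCV=0011
1: · MOVMI
2: ✓ SUBCS  r4←0xaf
3: ✓ CMP  NZCV=1000
4: · ADDHI
5: · SUBGT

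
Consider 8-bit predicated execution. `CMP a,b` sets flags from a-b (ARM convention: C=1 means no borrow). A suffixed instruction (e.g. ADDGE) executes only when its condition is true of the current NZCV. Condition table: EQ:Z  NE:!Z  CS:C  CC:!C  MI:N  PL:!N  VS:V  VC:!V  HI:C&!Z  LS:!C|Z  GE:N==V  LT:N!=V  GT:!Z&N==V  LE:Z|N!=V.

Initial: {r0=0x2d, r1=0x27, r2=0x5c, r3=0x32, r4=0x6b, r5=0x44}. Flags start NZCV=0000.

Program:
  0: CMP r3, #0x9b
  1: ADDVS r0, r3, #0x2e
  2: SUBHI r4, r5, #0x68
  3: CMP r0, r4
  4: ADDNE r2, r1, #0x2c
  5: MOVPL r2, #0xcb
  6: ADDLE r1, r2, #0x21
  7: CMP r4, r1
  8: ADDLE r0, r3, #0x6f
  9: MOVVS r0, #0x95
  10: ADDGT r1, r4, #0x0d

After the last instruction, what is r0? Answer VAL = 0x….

[0] flags=1001 → (cmp)
[1] flags=1001 VS?T → r0=0x60
[2] flags=1001 HI?F → skip
[3] flags=1000 → (cmp)
[4] flags=1000 NE?T → r2=0x53
[5] flags=1000 PL?F → skip
[6] flags=1000 LE?T → r1=0x74
[7] flags=1000 → (cmp)
[8] flags=1000 LE?T → r0=0xa1
[9] flags=1000 VS?F → skip
[10] flags=1000 GT?F → skip

VAL = 0xa1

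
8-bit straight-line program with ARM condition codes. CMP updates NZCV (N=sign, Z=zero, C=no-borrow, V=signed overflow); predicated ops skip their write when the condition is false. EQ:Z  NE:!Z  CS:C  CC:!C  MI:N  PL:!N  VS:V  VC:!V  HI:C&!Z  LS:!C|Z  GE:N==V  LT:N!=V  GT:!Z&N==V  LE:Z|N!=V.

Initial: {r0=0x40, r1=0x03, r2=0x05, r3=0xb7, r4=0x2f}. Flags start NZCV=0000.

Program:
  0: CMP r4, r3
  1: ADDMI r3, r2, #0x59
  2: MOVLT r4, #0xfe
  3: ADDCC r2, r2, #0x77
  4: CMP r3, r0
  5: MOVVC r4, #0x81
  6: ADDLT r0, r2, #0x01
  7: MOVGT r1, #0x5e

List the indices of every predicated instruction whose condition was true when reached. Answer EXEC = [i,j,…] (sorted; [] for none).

0: ✓ CMP  NZCV=0000
1: · ADDMI
2: · MOVLT
3: ✓ ADDCC  r2←0x7c
4: ✓ CMP  NZCV=0011
5: · MOVVC
6: ✓ ADDLT  r0←0x7d
7: · MOVGT

EXEC = [3,6]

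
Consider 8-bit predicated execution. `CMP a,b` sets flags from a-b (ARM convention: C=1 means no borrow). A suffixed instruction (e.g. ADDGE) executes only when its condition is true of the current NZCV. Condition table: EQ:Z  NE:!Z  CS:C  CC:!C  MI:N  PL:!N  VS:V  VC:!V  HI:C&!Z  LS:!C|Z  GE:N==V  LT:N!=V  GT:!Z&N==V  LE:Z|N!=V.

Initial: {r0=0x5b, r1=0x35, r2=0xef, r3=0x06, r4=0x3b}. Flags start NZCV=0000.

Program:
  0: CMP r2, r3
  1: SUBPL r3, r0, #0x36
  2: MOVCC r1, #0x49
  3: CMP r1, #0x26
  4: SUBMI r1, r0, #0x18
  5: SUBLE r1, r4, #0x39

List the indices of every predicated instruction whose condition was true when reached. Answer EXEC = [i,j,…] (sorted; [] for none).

0: ✓ CMP  NZCV=1010
1: · SUBPL
2: · MOVCC
3: ✓ CMP  NZCV=0010
4: · SUBMI
5: · SUBLE

EXEC = []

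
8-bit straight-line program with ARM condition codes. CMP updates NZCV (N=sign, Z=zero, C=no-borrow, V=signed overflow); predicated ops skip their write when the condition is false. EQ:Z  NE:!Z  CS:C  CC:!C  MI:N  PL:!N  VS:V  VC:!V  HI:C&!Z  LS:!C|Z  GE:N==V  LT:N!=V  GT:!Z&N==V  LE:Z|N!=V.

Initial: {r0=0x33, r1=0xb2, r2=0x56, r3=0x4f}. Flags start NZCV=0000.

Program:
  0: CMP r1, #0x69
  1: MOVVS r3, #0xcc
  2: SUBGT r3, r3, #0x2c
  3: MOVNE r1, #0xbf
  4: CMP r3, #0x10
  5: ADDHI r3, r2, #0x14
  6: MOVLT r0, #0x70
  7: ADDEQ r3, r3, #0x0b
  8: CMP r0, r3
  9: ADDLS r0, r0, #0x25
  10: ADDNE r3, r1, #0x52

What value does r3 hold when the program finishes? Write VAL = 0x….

[0] flags=0011 → (cmp)
[1] flags=0011 VS?T → r3=0xcc
[2] flags=0011 GT?F → skip
[3] flags=0011 NE?T → r1=0xbf
[4] flags=1010 → (cmp)
[5] flags=1010 HI?T → r3=0x6a
[6] flags=1010 LT?T → r0=0x70
[7] flags=1010 EQ?F → skip
[8] flags=0010 → (cmp)
[9] flags=0010 LS?F → skip
[10] flags=0010 NE?T → r3=0x11

VAL = 0x11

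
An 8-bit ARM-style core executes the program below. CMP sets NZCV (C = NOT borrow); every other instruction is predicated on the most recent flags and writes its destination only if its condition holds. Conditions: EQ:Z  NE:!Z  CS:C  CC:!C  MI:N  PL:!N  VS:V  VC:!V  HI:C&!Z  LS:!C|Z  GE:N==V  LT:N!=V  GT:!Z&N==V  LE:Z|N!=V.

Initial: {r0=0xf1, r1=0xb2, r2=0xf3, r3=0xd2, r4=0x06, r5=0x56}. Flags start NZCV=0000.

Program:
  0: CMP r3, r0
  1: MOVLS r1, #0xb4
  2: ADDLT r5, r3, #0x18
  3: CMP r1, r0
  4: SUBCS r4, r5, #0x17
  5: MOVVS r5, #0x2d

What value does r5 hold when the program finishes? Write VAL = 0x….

VAL = 0xea

0: ✓ CMP  NZCV=1000
1: ✓ MOVLS  r1←0xb4
2: ✓ ADDLT  r5←0xea
3: ✓ CMP  NZCV=1000
4: · SUBCS
5: · MOVVS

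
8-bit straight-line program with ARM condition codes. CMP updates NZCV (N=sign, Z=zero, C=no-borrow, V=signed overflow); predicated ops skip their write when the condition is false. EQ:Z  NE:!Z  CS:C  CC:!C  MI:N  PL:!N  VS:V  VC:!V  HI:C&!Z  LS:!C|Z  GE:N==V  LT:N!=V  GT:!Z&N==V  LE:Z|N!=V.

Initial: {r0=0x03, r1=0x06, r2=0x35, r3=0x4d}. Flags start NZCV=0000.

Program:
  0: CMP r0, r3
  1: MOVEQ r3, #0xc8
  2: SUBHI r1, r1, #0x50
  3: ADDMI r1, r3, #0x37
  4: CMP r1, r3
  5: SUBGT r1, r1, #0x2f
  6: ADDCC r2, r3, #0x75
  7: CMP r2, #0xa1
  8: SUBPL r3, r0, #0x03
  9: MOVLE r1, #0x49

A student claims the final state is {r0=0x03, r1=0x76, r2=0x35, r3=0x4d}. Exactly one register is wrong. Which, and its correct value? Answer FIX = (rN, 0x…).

0: ✓ CMP  NZCV=1000
1: · MOVEQ
2: · SUBHI
3: ✓ ADDMI  r1←0x84
4: ✓ CMP  NZCV=0011
5: · SUBGT
6: · ADDCC
7: ✓ CMP  NZCV=1001
8: · SUBPL
9: · MOVLE

FIX = (r1, 0x84)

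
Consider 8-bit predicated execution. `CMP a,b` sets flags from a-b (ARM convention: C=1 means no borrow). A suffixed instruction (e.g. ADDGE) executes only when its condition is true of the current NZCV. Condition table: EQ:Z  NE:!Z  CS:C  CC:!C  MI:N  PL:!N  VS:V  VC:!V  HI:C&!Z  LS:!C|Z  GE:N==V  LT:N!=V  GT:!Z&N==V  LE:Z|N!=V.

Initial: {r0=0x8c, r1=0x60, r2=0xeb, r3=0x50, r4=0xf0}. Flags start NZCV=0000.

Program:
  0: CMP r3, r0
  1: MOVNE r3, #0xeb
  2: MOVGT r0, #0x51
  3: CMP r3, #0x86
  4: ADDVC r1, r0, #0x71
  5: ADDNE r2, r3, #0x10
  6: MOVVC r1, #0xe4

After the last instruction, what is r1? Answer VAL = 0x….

0: ✓ CMP  NZCV=1001
1: ✓ MOVNE  r3←0xeb
2: ✓ MOVGT  r0←0x51
3: ✓ CMP  NZCV=0010
4: ✓ ADDVC  r1←0xc2
5: ✓ ADDNE  r2←0xfb
6: ✓ MOVVC  r1←0xe4

VAL = 0xe4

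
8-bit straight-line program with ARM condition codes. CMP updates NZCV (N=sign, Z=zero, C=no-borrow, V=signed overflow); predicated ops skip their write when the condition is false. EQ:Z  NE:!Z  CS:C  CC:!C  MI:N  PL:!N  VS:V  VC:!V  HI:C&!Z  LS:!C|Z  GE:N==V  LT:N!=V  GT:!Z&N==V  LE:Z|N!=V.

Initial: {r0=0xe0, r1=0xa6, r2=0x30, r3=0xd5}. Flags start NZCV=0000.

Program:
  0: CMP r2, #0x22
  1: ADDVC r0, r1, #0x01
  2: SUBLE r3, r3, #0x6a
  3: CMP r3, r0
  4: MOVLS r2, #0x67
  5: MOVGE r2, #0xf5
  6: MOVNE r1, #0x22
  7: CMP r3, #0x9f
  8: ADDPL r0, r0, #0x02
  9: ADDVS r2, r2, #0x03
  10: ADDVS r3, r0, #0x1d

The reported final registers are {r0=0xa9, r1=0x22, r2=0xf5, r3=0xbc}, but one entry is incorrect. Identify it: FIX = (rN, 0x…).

FIX = (r3, 0xd5)

0: ✓ CMP  NZCV=0010
1: ✓ ADDVC  r0←0xa7
2: · SUBLE
3: ✓ CMP  NZCV=0010
4: · MOVLS
5: ✓ MOVGE  r2←0xf5
6: ✓ MOVNE  r1←0x22
7: ✓ CMP  NZCV=0010
8: ✓ ADDPL  r0←0xa9
9: · ADDVS
10: · ADDVS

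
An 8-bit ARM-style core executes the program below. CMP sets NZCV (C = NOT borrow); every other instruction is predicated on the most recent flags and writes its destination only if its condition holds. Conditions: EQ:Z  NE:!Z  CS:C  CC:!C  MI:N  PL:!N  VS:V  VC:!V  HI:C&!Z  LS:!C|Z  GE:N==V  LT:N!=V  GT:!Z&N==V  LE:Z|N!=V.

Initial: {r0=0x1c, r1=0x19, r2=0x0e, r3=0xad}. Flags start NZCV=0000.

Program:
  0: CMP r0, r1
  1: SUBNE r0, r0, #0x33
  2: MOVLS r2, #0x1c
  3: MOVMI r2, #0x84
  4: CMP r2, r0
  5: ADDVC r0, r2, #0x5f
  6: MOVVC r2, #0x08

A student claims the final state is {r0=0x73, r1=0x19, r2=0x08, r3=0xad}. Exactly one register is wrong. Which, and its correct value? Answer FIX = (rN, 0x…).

0: ✓ CMP  NZCV=0010
1: ✓ SUBNE  r0←0xe9
2: · MOVLS
3: · MOVMI
4: ✓ CMP  NZCV=0000
5: ✓ ADDVC  r0←0x6d
6: ✓ MOVVC  r2←0x08

FIX = (r0, 0x6d)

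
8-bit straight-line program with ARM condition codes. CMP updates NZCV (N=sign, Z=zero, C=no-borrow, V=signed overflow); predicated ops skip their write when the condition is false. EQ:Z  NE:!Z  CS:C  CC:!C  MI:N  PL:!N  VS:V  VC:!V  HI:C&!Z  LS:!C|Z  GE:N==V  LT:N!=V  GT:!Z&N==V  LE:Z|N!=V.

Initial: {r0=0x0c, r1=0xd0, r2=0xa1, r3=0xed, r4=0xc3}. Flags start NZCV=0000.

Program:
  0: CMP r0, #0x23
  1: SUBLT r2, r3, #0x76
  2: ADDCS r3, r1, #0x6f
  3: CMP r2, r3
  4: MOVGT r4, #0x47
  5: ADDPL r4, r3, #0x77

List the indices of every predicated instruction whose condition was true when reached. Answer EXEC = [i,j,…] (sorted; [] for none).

EXEC = [1,4]

0: ✓ CMP  NZCV=1000
1: ✓ SUBLT  r2←0x77
2: · ADDCS
3: ✓ CMP  NZCV=1001
4: ✓ MOVGT  r4←0x47
5: · ADDPL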